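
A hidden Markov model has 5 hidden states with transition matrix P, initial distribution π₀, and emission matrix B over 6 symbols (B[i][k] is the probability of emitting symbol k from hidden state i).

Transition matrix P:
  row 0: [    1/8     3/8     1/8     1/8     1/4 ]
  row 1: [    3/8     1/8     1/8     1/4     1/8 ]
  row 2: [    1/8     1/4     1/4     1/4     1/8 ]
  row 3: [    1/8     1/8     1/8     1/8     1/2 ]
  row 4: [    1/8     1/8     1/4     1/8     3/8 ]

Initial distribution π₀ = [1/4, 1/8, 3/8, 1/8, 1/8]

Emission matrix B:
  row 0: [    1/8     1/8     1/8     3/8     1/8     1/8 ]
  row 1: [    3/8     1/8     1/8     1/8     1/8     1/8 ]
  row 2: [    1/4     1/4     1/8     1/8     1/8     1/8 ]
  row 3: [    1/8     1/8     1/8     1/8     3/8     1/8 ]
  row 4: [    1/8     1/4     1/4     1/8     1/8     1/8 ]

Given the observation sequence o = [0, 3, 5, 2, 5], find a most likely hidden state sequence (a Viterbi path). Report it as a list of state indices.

path = [1, 0, 4, 4, 4]

t=0: δ = [3.125e-02, 4.688e-02, 9.375e-02, 1.562e-02, 1.562e-02]  (obs o_0=0)
t=1: δ = [6.592e-03, 2.930e-03, 2.930e-03, 2.930e-03, 1.465e-03]  ψ = [1, 2, 2, 2, 2]  (obs o_1=3)
t=2: δ = [1.373e-04, 3.090e-04, 1.030e-04, 1.030e-04, 2.060e-04]  ψ = [1, 0, 0, 0, 0]  (obs o_2=5)
t=3: δ = [1.448e-05, 6.437e-06, 6.437e-06, 9.656e-06, 1.931e-05]  ψ = [1, 0, 4, 1, 4]  (obs o_3=2)
t=4: δ = [3.017e-07, 6.789e-07, 6.035e-07, 3.017e-07, 9.052e-07]  ψ = [1, 0, 4, 4, 4]  (obs o_4=5)
backtrack: best end state = 4; path = [1, 0, 4, 4, 4]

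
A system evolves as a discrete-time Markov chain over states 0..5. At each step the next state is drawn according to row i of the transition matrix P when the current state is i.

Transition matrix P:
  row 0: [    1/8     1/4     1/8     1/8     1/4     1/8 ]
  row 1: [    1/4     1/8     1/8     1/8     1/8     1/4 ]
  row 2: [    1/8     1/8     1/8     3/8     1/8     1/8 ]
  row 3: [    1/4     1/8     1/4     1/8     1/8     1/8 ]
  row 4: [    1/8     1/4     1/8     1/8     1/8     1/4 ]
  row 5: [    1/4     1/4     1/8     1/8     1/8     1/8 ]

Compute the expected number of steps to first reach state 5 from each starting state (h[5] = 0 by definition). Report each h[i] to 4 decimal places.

h = [5.9022, 5.3192, 6.1020, 6.0820, 5.2464, 0.0000]

First-step conditioning: h[5] = 0; for i ≠ 5, h[i] = 1 + Σ_k P[i][k]·h[k].
  h[0] = 1 + 1/8·h[0] + 1/4·h[1] + 1/8·h[2] + 1/8·h[3] + 1/4·h[4]
  h[1] = 1 + 1/4·h[0] + 1/8·h[1] + 1/8·h[2] + 1/8·h[3] + 1/8·h[4]
  h[2] = 1 + 1/8·h[0] + 1/8·h[1] + 1/8·h[2] + 3/8·h[3] + 1/8·h[4]
  h[3] = 1 + 1/4·h[0] + 1/8·h[1] + 1/4·h[2] + 1/8·h[3] + 1/8·h[4]
  h[4] = 1 + 1/8·h[0] + 1/4·h[1] + 1/8·h[2] + 1/8·h[3] + 1/8·h[4]
Solving the 5×5 linear system over states ≠ 5 gives exactly h = [13392/2269, 36208/6807, 41536/6807, 13800/2269, 11904/2269, 0] (h[5] = 0 is the target).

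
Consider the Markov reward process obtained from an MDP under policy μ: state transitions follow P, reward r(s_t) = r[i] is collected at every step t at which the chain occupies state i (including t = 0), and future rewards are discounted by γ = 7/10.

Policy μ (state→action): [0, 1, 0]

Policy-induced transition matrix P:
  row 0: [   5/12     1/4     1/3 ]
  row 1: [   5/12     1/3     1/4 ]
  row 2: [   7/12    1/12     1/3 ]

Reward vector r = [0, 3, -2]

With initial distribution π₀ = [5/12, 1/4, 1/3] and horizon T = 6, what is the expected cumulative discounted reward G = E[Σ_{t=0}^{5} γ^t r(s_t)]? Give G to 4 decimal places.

G = 0.1178

t=0: π = [0.4167, 0.2500, 0.3333], E[r] = 0.0833, γ^t·E[r] = 0.083333, running G = 0.083333
t=1: π = [0.4722, 0.2153, 0.3125], E[r] = 0.0208, γ^t·E[r] = 0.014583, running G = 0.097917
t=2: π = [0.4688, 0.2159, 0.3154], E[r] = 0.0168, γ^t·E[r] = 0.008223, running G = 0.106140
t=3: π = [0.4692, 0.2154, 0.3153], E[r] = 0.0156, γ^t·E[r] = 0.005343, running G = 0.111483
t=4: π = [0.4692, 0.2154, 0.3154], E[r] = 0.0154, γ^t·E[r] = 0.003702, running G = 0.115185
t=5: π = [0.4692, 0.2154, 0.3154], E[r] = 0.0154, γ^t·E[r] = 0.002587, running G = 0.117772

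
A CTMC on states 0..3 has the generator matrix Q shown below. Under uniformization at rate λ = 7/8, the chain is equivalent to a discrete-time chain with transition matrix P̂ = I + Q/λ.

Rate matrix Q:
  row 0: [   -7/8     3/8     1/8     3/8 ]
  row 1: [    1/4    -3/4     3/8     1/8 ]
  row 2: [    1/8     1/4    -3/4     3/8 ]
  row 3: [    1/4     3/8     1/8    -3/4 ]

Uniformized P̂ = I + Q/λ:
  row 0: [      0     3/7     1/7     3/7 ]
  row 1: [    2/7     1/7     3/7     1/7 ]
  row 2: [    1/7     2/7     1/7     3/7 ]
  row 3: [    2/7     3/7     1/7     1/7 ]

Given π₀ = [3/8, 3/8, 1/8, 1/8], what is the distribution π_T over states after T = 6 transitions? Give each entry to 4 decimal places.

π = [0.1966, 0.3077, 0.2308, 0.2649]

t=0: π = [0.3750, 0.3750, 0.1250, 0.1250]
t=1: π = [0.1607, 0.3036, 0.2500, 0.2857]
t=2: π = [0.2041, 0.3061, 0.2296, 0.2602]
t=3: π = [0.1946, 0.3083, 0.2303, 0.2668]
t=4: π = [0.1972, 0.3076, 0.2309, 0.2643]
t=5: π = [0.1964, 0.3077, 0.2307, 0.2652]
t=6: π = [0.1966, 0.3077, 0.2308, 0.2649]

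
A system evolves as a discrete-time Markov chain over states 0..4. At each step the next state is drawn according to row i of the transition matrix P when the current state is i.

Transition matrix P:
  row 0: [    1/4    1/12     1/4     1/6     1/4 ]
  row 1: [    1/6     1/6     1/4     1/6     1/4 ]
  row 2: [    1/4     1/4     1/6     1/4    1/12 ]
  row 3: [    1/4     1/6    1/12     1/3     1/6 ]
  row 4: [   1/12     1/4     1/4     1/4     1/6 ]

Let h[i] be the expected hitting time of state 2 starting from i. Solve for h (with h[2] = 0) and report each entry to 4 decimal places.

h = [4.6925, 4.6925, 0.0000, 5.6239, 4.7642]

First-step conditioning: h[2] = 0; for i ≠ 2, h[i] = 1 + Σ_k P[i][k]·h[k].
  h[0] = 1 + 1/4·h[0] + 1/12·h[1] + 1/6·h[3] + 1/4·h[4]
  h[1] = 1 + 1/6·h[0] + 1/6·h[1] + 1/6·h[3] + 1/4·h[4]
  h[3] = 1 + 1/4·h[0] + 1/6·h[1] + 1/3·h[3] + 1/6·h[4]
  h[4] = 1 + 1/12·h[0] + 1/4·h[1] + 1/4·h[3] + 1/6·h[4]
Solving the 4×4 linear system over states ≠ 2 gives exactly h = [1572/335, 1572/335, 0, 1884/335, 1596/335] (h[2] = 0 is the target).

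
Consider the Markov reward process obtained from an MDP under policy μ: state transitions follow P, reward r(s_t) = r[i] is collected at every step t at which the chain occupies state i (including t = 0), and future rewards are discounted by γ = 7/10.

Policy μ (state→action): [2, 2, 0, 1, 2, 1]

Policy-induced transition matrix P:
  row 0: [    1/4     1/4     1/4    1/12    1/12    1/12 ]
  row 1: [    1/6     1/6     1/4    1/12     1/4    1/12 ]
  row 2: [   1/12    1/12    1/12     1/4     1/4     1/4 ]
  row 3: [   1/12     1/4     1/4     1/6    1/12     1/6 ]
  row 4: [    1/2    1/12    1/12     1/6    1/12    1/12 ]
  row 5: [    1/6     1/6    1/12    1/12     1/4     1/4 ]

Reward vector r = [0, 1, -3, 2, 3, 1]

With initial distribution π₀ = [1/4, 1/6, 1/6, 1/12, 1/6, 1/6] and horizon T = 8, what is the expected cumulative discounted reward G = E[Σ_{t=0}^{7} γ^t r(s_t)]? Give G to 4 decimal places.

t=0: π = [0.2500, 0.1667, 0.1667, 0.0833, 0.1667, 0.1667], E[r] = 0.5000, γ^t·E[r] = 0.500000, running G = 0.500000
t=1: π = [0.2222, 0.1667, 0.1667, 0.1319, 0.1667, 0.1458], E[r] = 0.5764, γ^t·E[r] = 0.403472, running G = 0.903472
t=2: π = [0.2159, 0.1684, 0.1701, 0.1360, 0.1632, 0.1464], E[r] = 0.5660, γ^t·E[r] = 0.277326, running G = 1.180799
t=3: π = [0.2135, 0.1682, 0.1700, 0.1366, 0.1642, 0.1474], E[r] = 0.5712, γ^t·E[r] = 0.195931, running G = 1.376730
t=4: π = [0.2136, 0.1680, 0.1697, 0.1367, 0.1643, 0.1476], E[r] = 0.5728, γ^t·E[r] = 0.137519, running G = 1.514249
t=5: π = [0.2137, 0.1680, 0.1697, 0.1367, 0.1642, 0.1476], E[r] = 0.5726, γ^t·E[r] = 0.096230, running G = 1.610479
t=6: π = [0.2137, 0.1680, 0.1697, 0.1367, 0.1642, 0.1476], E[r] = 0.5725, γ^t·E[r] = 0.067357, running G = 1.677836
t=7: π = [0.2137, 0.1680, 0.1697, 0.1367, 0.1642, 0.1476], E[r] = 0.5725, γ^t·E[r] = 0.047151, running G = 1.724987

G = 1.7250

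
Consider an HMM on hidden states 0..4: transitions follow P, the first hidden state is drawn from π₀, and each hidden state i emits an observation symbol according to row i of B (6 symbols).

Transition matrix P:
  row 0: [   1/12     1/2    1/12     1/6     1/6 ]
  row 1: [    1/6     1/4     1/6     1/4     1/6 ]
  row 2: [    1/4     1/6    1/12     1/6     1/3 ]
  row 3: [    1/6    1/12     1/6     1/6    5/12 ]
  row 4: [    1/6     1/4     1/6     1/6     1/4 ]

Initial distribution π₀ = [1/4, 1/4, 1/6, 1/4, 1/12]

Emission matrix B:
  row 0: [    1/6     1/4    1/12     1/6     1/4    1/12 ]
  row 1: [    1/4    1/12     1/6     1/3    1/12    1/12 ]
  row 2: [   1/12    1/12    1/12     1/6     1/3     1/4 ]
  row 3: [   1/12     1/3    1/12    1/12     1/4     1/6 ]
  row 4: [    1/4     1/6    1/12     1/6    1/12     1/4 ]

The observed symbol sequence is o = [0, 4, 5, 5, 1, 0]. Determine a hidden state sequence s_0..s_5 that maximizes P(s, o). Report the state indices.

t=0: δ = [4.167e-02, 6.250e-02, 1.389e-02, 2.083e-02, 2.083e-02]  (obs o_0=0)
t=1: δ = [2.604e-03, 1.736e-03, 3.472e-03, 3.906e-03, 8.681e-04]  ψ = [1, 0, 1, 1, 1]  (obs o_1=4)
t=2: δ = [7.234e-05, 1.085e-04, 1.628e-04, 1.085e-04, 4.069e-04]  ψ = [2, 0, 3, 3, 3]  (obs o_2=5)
t=3: δ = [5.651e-06, 8.477e-06, 1.695e-05, 1.130e-05, 2.543e-05]  ψ = [4, 4, 4, 4, 4]  (obs o_3=5)
t=4: δ = [1.060e-06, 5.298e-07, 3.532e-07, 1.413e-06, 1.060e-06]  ψ = [2, 4, 4, 4, 4]  (obs o_4=1)
t=5: δ = [3.925e-08, 1.325e-07, 1.962e-08, 1.962e-08, 1.472e-07]  ψ = [3, 0, 3, 3, 3]  (obs o_5=0)
backtrack: best end state = 4; path = [1, 3, 4, 4, 3, 4]

path = [1, 3, 4, 4, 3, 4]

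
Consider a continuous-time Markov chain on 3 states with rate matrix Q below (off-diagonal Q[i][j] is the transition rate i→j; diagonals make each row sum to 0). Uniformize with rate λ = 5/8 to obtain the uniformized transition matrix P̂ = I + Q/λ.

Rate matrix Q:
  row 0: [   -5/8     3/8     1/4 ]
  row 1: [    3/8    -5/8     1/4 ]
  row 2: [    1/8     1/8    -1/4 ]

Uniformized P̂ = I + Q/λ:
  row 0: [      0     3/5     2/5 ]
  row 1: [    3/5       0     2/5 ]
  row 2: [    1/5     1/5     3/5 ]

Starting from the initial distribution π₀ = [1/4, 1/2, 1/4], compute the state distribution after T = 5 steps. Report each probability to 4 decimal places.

t=0: π = [0.2500, 0.5000, 0.2500]
t=1: π = [0.3500, 0.2000, 0.4500]
t=2: π = [0.2100, 0.3000, 0.4900]
t=3: π = [0.2780, 0.2240, 0.4980]
t=4: π = [0.2340, 0.2664, 0.4996]
t=5: π = [0.2598, 0.2403, 0.4999]

π = [0.2598, 0.2403, 0.4999]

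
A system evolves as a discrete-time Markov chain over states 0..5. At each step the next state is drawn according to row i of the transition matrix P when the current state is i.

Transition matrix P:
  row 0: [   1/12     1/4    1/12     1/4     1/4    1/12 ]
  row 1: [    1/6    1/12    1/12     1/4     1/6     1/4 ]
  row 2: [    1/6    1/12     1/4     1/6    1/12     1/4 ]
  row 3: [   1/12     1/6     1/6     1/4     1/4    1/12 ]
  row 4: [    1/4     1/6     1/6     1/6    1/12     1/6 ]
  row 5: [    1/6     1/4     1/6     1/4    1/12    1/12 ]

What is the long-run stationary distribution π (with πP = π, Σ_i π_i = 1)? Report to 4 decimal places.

Balance equations π_j = Σ_i π_i·P[i][j]:
  π_0 = 1/12·π_0 + 1/6·π_1 + 1/6·π_2 + 1/12·π_3 + 1/4·π_4 + 1/6·π_5
  π_1 = 1/4·π_0 + 1/12·π_1 + 1/12·π_2 + 1/6·π_3 + 1/6·π_4 + 1/4·π_5
  π_2 = 1/12·π_0 + 1/12·π_1 + 1/4·π_2 + 1/6·π_3 + 1/6·π_4 + 1/6·π_5
  π_3 = 1/4·π_0 + 1/4·π_1 + 1/6·π_2 + 1/4·π_3 + 1/6·π_4 + 1/4·π_5
  π_4 = 1/4·π_0 + 1/6·π_1 + 1/12·π_2 + 1/4·π_3 + 1/12·π_4 + 1/12·π_5
  normalize: π_0 + π_1 + π_2 + π_3 + π_4 + π_5 = 1
Solving the linear system gives exactly π = [42637/286411, 47263/286411, 43902/286411, 64144/286411, 45603/286411, 42862/286411].

π = [0.1489, 0.1650, 0.1533, 0.2240, 0.1592, 0.1497]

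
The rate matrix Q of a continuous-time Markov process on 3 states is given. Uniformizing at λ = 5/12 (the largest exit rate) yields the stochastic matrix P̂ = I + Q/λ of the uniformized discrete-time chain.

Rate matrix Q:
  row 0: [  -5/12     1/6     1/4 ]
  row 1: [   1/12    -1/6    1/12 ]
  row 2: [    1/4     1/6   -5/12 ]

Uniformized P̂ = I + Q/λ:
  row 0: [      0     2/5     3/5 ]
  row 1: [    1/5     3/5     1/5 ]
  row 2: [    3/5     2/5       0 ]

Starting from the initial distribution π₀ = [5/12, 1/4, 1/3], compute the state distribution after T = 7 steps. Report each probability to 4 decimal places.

π = [0.2488, 0.5000, 0.2512]

t=0: π = [0.4167, 0.2500, 0.3333]
t=1: π = [0.2500, 0.4500, 0.3000]
t=2: π = [0.2700, 0.4900, 0.2400]
t=3: π = [0.2420, 0.4980, 0.2600]
t=4: π = [0.2556, 0.4996, 0.2448]
t=5: π = [0.2468, 0.4999, 0.2533]
t=6: π = [0.2520, 0.5000, 0.2481]
t=7: π = [0.2488, 0.5000, 0.2512]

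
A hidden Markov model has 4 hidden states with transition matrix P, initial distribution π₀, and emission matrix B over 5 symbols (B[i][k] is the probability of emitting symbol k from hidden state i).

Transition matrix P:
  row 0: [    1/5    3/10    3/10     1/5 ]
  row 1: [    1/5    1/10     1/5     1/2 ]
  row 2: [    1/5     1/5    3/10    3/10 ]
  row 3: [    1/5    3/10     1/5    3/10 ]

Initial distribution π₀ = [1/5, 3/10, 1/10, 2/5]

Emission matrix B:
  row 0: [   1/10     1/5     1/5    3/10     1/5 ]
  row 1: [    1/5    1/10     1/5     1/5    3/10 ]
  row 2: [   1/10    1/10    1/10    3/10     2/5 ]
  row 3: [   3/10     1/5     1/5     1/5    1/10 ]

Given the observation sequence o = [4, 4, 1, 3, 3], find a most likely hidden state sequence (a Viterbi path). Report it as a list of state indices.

path = [1, 2, 3, 1, 3]

t=0: δ = [4.000e-02, 9.000e-02, 4.000e-02, 4.000e-02]  (obs o_0=4)
t=1: δ = [3.600e-03, 3.600e-03, 7.200e-03, 4.500e-03]  ψ = [1, 0, 1, 1]  (obs o_1=4)
t=2: δ = [2.880e-04, 1.440e-04, 2.160e-04, 4.320e-04]  ψ = [2, 2, 2, 2]  (obs o_2=1)
t=3: δ = [2.592e-05, 2.592e-05, 2.592e-05, 2.592e-05]  ψ = [3, 3, 0, 3]  (obs o_3=3)
t=4: δ = [1.555e-06, 1.555e-06, 2.333e-06, 2.592e-06]  ψ = [0, 0, 0, 1]  (obs o_4=3)
backtrack: best end state = 3; path = [1, 2, 3, 1, 3]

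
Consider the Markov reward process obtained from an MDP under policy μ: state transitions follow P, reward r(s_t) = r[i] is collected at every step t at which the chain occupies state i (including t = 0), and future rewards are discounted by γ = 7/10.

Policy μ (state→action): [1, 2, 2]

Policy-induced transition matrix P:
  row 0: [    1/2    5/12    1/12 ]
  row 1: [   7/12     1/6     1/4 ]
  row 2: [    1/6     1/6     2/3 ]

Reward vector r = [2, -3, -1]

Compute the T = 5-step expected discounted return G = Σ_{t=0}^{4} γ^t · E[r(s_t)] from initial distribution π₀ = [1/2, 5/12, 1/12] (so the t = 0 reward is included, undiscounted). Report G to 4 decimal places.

G = -0.6270

t=0: π = [0.5000, 0.4167, 0.0833], E[r] = -0.3333, γ^t·E[r] = -0.333333, running G = -0.333333
t=1: π = [0.5069, 0.2917, 0.2014], E[r] = -0.0625, γ^t·E[r] = -0.043750, running G = -0.377083
t=2: π = [0.4572, 0.2934, 0.2494], E[r] = -0.2153, γ^t·E[r] = -0.105486, running G = -0.482569
t=3: π = [0.4413, 0.2810, 0.2777], E[r] = -0.2380, γ^t·E[r] = -0.081631, running G = -0.564201
t=4: π = [0.4308, 0.2770, 0.2922], E[r] = -0.2615, γ^t·E[r] = -0.062781, running G = -0.626981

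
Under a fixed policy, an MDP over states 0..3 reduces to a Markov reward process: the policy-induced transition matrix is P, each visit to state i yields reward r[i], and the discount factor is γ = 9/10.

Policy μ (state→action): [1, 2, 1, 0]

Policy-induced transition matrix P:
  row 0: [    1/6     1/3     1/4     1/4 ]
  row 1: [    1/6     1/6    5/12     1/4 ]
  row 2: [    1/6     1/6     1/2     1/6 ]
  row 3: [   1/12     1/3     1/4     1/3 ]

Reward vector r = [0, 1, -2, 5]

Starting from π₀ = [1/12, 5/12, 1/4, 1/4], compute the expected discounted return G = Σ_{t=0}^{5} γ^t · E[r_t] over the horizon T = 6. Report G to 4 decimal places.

t=0: π = [0.0833, 0.4167, 0.2500, 0.2500], E[r] = 1.1667, γ^t·E[r] = 1.166667, running G = 1.166667
t=1: π = [0.1458, 0.2222, 0.3819, 0.2500], E[r] = 0.7083, γ^t·E[r] = 0.637500, running G = 1.804167
t=2: π = [0.1458, 0.2326, 0.3825, 0.2390], E[r] = 0.6626, γ^t·E[r] = 0.536719, running G = 2.340885
t=3: π = [0.1467, 0.2308, 0.3844, 0.2380], E[r] = 0.6522, γ^t·E[r] = 0.475453, running G = 2.816339
t=4: π = [0.1468, 0.2308, 0.3846, 0.2378], E[r] = 0.6507, γ^t·E[r] = 0.426908, running G = 3.243247
t=5: π = [0.1468, 0.2308, 0.3846, 0.2378], E[r] = 0.6504, γ^t·E[r] = 0.384056, running G = 3.627303

G = 3.6273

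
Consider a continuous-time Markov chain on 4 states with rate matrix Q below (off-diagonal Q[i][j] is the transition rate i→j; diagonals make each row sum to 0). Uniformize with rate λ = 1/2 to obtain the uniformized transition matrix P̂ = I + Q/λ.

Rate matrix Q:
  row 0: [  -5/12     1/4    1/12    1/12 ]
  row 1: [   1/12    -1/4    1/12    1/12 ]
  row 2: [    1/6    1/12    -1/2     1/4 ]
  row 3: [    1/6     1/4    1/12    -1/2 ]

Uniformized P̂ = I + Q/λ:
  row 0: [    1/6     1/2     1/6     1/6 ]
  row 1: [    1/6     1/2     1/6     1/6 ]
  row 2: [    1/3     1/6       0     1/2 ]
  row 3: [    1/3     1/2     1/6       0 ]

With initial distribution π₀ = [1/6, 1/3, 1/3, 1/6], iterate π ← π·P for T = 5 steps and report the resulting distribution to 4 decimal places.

π = [0.2209, 0.4523, 0.1428, 0.1839]

t=0: π = [0.1667, 0.3333, 0.3333, 0.1667]
t=1: π = [0.2500, 0.3889, 0.1111, 0.2500]
t=2: π = [0.2269, 0.4630, 0.1481, 0.1620]
t=3: π = [0.2184, 0.4506, 0.1420, 0.1890]
t=4: π = [0.2218, 0.4527, 0.1430, 0.1825]
t=5: π = [0.2209, 0.4523, 0.1428, 0.1839]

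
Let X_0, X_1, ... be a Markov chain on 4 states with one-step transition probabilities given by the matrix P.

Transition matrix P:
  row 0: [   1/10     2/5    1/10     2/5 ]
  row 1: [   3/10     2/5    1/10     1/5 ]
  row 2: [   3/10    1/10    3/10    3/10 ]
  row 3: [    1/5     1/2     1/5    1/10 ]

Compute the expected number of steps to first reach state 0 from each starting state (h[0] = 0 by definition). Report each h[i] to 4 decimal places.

h = [0.0000, 3.5656, 3.6066, 3.8934]

First-step conditioning: h[0] = 0; for i ≠ 0, h[i] = 1 + Σ_k P[i][k]·h[k].
  h[1] = 1 + 2/5·h[1] + 1/10·h[2] + 1/5·h[3]
  h[2] = 1 + 1/10·h[1] + 3/10·h[2] + 3/10·h[3]
  h[3] = 1 + 1/2·h[1] + 1/5·h[2] + 1/10·h[3]
Solving the 3×3 linear system over states ≠ 0 gives exactly h = [0, 435/122, 220/61, 475/122] (h[0] = 0 is the target).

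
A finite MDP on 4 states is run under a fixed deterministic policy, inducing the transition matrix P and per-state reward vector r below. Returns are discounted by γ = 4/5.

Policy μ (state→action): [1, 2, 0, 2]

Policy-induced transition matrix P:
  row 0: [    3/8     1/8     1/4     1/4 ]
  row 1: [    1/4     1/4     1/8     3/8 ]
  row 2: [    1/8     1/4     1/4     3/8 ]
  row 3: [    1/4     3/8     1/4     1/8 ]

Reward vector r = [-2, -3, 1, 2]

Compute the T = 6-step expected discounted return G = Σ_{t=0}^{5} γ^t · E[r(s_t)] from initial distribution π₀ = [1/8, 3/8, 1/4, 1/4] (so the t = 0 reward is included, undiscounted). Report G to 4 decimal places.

t=0: π = [0.1250, 0.3750, 0.2500, 0.2500], E[r] = -0.6250, γ^t·E[r] = -0.625000, running G = -0.625000
t=1: π = [0.2344, 0.2656, 0.2031, 0.2969], E[r] = -0.4688, γ^t·E[r] = -0.375000, running G = -1.000000
t=2: π = [0.2539, 0.2578, 0.2168, 0.2715], E[r] = -0.5215, γ^t·E[r] = -0.333750, running G = -1.333750
t=3: π = [0.2546, 0.2522, 0.2178, 0.2754], E[r] = -0.4973, γ^t·E[r] = -0.254625, running G = -1.588375
t=4: π = [0.2546, 0.2526, 0.2185, 0.2743], E[r] = -0.4999, γ^t·E[r] = -0.204750, running G = -1.793125
t=5: π = [0.2545, 0.2525, 0.2184, 0.2746], E[r] = -0.4988, γ^t·E[r] = -0.163451, running G = -1.956576

G = -1.9566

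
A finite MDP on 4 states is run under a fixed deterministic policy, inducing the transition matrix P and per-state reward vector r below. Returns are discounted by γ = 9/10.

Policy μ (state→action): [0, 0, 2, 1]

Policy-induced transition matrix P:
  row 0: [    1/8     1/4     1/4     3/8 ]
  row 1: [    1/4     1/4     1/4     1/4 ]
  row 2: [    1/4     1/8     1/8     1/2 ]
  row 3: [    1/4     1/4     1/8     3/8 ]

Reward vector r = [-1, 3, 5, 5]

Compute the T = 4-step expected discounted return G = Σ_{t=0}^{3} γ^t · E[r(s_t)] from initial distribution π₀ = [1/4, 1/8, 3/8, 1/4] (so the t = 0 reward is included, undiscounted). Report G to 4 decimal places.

t=0: π = [0.2500, 0.1250, 0.3750, 0.2500], E[r] = 3.2500, γ^t·E[r] = 3.250000, running G = 3.250000
t=1: π = [0.2188, 0.2031, 0.1719, 0.4063], E[r] = 3.2813, γ^t·E[r] = 2.953125, running G = 6.203125
t=2: π = [0.2227, 0.2285, 0.1777, 0.3711], E[r] = 3.2070, γ^t·E[r] = 2.597695, running G = 8.800820
t=3: π = [0.2222, 0.2278, 0.1814, 0.3687], E[r] = 3.2114, γ^t·E[r] = 2.341129, running G = 11.141950

G = 11.1419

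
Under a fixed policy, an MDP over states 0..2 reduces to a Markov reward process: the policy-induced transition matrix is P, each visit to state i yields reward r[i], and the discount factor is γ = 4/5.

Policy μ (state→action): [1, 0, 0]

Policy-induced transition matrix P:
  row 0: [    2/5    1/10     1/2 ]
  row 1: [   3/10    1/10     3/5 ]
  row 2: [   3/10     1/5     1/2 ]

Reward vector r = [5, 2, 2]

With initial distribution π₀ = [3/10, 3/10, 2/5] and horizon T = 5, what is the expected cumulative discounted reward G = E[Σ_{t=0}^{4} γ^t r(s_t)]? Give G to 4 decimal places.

t=0: π = [0.3000, 0.3000, 0.4000], E[r] = 2.9000, γ^t·E[r] = 2.900000, running G = 2.900000
t=1: π = [0.3300, 0.1400, 0.5300], E[r] = 2.9900, γ^t·E[r] = 2.392000, running G = 5.292000
t=2: π = [0.3330, 0.1530, 0.5140], E[r] = 2.9990, γ^t·E[r] = 1.919360, running G = 7.211360
t=3: π = [0.3333, 0.1514, 0.5153], E[r] = 2.9999, γ^t·E[r] = 1.535949, running G = 8.747309
t=4: π = [0.3333, 0.1515, 0.5151], E[r] = 3.0000, γ^t·E[r] = 1.228796, running G = 9.976105

G = 9.9761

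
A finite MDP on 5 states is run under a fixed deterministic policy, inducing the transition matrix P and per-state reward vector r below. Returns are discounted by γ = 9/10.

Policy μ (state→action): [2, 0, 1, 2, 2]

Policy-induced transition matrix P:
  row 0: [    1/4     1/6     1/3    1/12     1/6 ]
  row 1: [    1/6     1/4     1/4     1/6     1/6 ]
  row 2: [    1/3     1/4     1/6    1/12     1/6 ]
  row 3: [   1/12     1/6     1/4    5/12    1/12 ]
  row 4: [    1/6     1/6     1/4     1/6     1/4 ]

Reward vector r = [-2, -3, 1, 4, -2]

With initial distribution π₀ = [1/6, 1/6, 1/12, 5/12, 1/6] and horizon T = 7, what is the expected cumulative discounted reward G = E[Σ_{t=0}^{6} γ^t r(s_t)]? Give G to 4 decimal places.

t=0: π = [0.1667, 0.1667, 0.0833, 0.4167, 0.1667], E[r] = 0.5833, γ^t·E[r] = 0.583333, running G = 0.583333
t=1: π = [0.1597, 0.1875, 0.2569, 0.2500, 0.1458], E[r] = 0.0833, γ^t·E[r] = 0.075000, running G = 0.658333
t=2: π = [0.2020, 0.2037, 0.2419, 0.1944, 0.1580], E[r] = -0.3113, γ^t·E[r] = -0.252188, running G = 0.406146
t=3: π = [0.2076, 0.2038, 0.2467, 0.1783, 0.1636], E[r] = -0.3940, γ^t·E[r] = -0.287262, running G = 0.118884
t=4: π = [0.2102, 0.2042, 0.2467, 0.1734, 0.1654], E[r] = -0.4237, γ^t·E[r] = -0.277976, running G = -0.159092
t=5: π = [0.2109, 0.2042, 0.2470, 0.1719, 0.1660], E[r] = -0.4318, γ^t·E[r] = -0.254966, running G = -0.414058
t=6: π = [0.2111, 0.2043, 0.2470, 0.1715, 0.1662], E[r] = -0.4343, γ^t·E[r] = -0.230806, running G = -0.644864

G = -0.6449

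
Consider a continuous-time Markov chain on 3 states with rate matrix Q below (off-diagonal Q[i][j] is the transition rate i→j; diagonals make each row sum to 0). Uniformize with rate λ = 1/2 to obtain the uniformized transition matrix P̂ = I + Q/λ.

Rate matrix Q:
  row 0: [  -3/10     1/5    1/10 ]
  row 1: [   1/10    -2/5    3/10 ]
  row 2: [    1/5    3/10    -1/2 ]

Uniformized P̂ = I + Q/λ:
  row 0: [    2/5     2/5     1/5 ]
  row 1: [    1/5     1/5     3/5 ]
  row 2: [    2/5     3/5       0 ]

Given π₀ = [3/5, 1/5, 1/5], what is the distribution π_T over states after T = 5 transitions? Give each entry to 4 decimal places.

t=0: π = [0.6000, 0.2000, 0.2000]
t=1: π = [0.3600, 0.4000, 0.2400]
t=2: π = [0.3200, 0.3680, 0.3120]
t=3: π = [0.3264, 0.3888, 0.2848]
t=4: π = [0.3222, 0.3792, 0.2986]
t=5: π = [0.3242, 0.3839, 0.2920]

π = [0.3242, 0.3839, 0.2920]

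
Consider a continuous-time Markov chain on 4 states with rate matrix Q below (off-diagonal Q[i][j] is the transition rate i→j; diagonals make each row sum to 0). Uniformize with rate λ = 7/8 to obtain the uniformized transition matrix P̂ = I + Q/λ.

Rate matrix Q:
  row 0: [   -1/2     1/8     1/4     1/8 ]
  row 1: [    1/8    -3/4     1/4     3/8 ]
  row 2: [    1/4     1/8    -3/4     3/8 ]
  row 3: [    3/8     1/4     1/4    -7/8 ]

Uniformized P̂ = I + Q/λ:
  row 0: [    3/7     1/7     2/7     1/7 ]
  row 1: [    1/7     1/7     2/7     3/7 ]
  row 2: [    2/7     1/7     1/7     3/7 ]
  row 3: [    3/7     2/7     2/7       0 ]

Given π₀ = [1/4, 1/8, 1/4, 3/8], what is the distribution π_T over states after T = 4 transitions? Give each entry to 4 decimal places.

π = [0.3421, 0.1755, 0.2500, 0.2324]

t=0: π = [0.2500, 0.1250, 0.2500, 0.3750]
t=1: π = [0.3571, 0.1964, 0.2500, 0.1964]
t=2: π = [0.3367, 0.1709, 0.2500, 0.2423]
t=3: π = [0.3440, 0.1775, 0.2500, 0.2285]
t=4: π = [0.3421, 0.1755, 0.2500, 0.2324]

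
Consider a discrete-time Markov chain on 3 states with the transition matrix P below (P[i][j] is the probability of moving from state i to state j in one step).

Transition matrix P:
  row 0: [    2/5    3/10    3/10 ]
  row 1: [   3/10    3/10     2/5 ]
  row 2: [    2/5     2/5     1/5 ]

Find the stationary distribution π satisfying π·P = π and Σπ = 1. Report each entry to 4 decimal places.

Balance equations π_j = Σ_i π_i·P[i][j]:
  π_0 = 2/5·π_0 + 3/10·π_1 + 2/5·π_2
  π_1 = 3/10·π_0 + 3/10·π_1 + 2/5·π_2
  normalize: π_0 + π_1 + π_2 = 1
Solving the linear system gives exactly π = [40/109, 36/109, 33/109].

π = [0.3670, 0.3303, 0.3028]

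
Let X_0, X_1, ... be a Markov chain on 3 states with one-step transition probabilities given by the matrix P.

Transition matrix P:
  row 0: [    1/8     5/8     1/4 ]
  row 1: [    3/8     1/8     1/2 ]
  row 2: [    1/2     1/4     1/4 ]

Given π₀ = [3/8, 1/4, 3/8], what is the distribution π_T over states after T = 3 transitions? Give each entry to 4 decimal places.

t=0: π = [0.3750, 0.2500, 0.3750]
t=1: π = [0.3281, 0.3594, 0.3125]
t=2: π = [0.3320, 0.3281, 0.3398]
t=3: π = [0.3345, 0.3335, 0.3320]

π = [0.3345, 0.3335, 0.3320]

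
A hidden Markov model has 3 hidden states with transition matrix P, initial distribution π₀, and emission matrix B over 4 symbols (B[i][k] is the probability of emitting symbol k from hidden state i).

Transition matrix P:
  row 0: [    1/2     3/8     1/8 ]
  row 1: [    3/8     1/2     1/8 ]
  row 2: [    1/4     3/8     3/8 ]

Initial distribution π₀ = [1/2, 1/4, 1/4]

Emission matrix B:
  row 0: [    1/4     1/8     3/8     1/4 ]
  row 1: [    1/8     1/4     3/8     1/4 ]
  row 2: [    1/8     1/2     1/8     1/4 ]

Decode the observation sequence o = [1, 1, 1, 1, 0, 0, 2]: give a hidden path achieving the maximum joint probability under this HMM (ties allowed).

path = [2, 2, 2, 2, 0, 0, 0]

t=0: δ = [6.250e-02, 6.250e-02, 1.250e-01]  (obs o_0=1)
t=1: δ = [3.906e-03, 1.172e-02, 2.344e-02]  ψ = [0, 2, 2]  (obs o_1=1)
t=2: δ = [7.324e-04, 2.197e-03, 4.395e-03]  ψ = [2, 2, 2]  (obs o_2=1)
t=3: δ = [1.373e-04, 4.120e-04, 8.240e-04]  ψ = [2, 2, 2]  (obs o_3=1)
t=4: δ = [5.150e-05, 3.862e-05, 3.862e-05]  ψ = [2, 2, 2]  (obs o_4=0)
t=5: δ = [6.437e-06, 2.414e-06, 1.810e-06]  ψ = [0, 0, 2]  (obs o_5=0)
t=6: δ = [1.207e-06, 9.052e-07, 1.006e-07]  ψ = [0, 0, 0]  (obs o_6=2)
backtrack: best end state = 0; path = [2, 2, 2, 2, 0, 0, 0]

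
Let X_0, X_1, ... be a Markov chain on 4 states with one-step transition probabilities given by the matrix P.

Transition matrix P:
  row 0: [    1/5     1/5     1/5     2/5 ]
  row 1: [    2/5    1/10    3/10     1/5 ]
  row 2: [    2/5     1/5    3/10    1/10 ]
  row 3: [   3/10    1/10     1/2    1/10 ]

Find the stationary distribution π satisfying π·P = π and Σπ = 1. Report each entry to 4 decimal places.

π = [0.3158, 0.1626, 0.3106, 0.2110]

Balance equations π_j = Σ_i π_i·P[i][j]:
  π_0 = 1/5·π_0 + 2/5·π_1 + 2/5·π_2 + 3/10·π_3
  π_1 = 1/5·π_0 + 1/10·π_1 + 1/5·π_2 + 1/10·π_3
  π_2 = 1/5·π_0 + 3/10·π_1 + 3/10·π_2 + 1/2·π_3
  normalize: π_0 + π_1 + π_2 + π_3 = 1
Solving the linear system gives exactly π = [431/1365, 74/455, 424/1365, 96/455].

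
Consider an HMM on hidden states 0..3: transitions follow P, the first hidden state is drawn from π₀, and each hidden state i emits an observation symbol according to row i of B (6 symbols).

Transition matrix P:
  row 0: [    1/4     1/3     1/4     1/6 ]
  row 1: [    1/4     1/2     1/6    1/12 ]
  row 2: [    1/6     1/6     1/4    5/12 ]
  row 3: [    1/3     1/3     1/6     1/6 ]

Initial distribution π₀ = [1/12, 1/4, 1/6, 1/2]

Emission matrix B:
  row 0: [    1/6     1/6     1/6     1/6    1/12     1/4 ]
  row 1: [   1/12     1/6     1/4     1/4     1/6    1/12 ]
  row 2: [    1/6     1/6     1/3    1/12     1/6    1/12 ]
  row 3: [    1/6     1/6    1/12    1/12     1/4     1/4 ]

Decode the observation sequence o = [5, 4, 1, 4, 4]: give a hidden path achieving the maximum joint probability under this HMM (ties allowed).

path = [3, 1, 1, 1, 1]

t=0: δ = [2.083e-02, 2.083e-02, 1.389e-02, 1.250e-01]  (obs o_0=5)
t=1: δ = [3.472e-03, 6.944e-03, 3.472e-03, 5.208e-03]  ψ = [3, 3, 3, 3]  (obs o_1=4)
t=2: δ = [2.894e-04, 5.787e-04, 1.929e-04, 2.411e-04]  ψ = [1, 1, 1, 2]  (obs o_2=1)
t=3: δ = [1.206e-05, 4.823e-05, 1.608e-05, 2.009e-05]  ψ = [1, 1, 1, 2]  (obs o_3=4)
t=4: δ = [1.005e-06, 4.019e-06, 1.340e-06, 1.674e-06]  ψ = [1, 1, 1, 2]  (obs o_4=4)
backtrack: best end state = 1; path = [3, 1, 1, 1, 1]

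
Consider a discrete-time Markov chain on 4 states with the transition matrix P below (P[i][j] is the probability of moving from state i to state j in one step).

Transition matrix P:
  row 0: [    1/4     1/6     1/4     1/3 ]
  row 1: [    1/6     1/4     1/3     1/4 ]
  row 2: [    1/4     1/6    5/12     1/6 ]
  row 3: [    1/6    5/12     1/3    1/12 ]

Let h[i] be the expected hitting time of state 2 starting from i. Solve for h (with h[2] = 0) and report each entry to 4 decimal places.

First-step conditioning: h[2] = 0; for i ≠ 2, h[i] = 1 + Σ_k P[i][k]·h[k].
  h[0] = 1 + 1/4·h[0] + 1/6·h[1] + 1/3·h[3]
  h[1] = 1 + 1/6·h[0] + 1/4·h[1] + 1/4·h[3]
  h[3] = 1 + 1/6·h[0] + 5/12·h[1] + 1/12·h[3]
Solving the 3×3 linear system over states ≠ 2 gives exactly h = [24/7, 22/7, 0, 22/7] (h[2] = 0 is the target).

h = [3.4286, 3.1429, 0.0000, 3.1429]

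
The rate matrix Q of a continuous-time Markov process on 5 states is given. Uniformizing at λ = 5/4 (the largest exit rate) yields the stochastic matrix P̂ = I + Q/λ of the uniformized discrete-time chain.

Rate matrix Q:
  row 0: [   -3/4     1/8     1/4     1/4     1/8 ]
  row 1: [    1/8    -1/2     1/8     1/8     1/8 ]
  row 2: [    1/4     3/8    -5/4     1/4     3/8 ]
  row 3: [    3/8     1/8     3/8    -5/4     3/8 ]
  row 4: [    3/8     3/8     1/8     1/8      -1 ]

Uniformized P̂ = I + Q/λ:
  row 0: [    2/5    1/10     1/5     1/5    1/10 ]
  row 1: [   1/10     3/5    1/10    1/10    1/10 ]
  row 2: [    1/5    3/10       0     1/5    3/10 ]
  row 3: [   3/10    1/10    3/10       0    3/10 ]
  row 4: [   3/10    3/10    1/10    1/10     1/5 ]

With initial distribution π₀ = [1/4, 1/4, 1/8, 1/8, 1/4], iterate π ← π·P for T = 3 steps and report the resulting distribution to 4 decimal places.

t=0: π = [0.2500, 0.2500, 0.1250, 0.1250, 0.2500]
t=1: π = [0.2625, 0.3000, 0.1375, 0.1250, 0.1750]
t=2: π = [0.2525, 0.3125, 0.1375, 0.1275, 0.1700]
t=3: π = [0.2490, 0.3178, 0.1370, 0.1263, 0.1700]

π = [0.2490, 0.3178, 0.1370, 0.1263, 0.1700]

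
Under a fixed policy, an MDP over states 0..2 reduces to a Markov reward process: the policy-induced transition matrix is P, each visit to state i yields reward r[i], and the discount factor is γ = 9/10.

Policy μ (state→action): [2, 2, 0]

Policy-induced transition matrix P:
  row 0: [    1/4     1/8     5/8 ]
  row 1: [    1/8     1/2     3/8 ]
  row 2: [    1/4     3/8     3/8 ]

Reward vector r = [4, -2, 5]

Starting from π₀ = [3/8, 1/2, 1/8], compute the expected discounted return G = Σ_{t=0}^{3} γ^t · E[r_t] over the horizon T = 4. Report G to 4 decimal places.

t=0: π = [0.3750, 0.5000, 0.1250], E[r] = 1.1250, γ^t·E[r] = 1.125000, running G = 1.125000
t=1: π = [0.1875, 0.3438, 0.4688], E[r] = 2.4063, γ^t·E[r] = 2.165625, running G = 3.290625
t=2: π = [0.2070, 0.3711, 0.4219], E[r] = 2.1953, γ^t·E[r] = 1.778203, running G = 5.068828
t=3: π = [0.2036, 0.3696, 0.4268], E[r] = 2.2090, γ^t·E[r] = 1.610350, running G = 6.679178

G = 6.6792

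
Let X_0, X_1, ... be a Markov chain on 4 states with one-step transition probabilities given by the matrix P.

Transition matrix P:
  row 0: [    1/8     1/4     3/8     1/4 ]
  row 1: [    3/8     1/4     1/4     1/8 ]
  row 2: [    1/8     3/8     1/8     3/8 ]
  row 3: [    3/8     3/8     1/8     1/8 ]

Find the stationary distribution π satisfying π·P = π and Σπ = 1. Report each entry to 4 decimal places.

Balance equations π_j = Σ_i π_i·P[i][j]:
  π_0 = 1/8·π_0 + 3/8·π_1 + 1/8·π_2 + 3/8·π_3
  π_1 = 1/4·π_0 + 1/4·π_1 + 3/8·π_2 + 3/8·π_3
  π_2 = 3/8·π_0 + 1/4·π_1 + 1/8·π_2 + 1/8·π_3
  normalize: π_0 + π_1 + π_2 + π_3 = 1
Solving the linear system gives exactly π = [96/377, 115/377, 171/754, 161/754].

π = [0.2546, 0.3050, 0.2268, 0.2135]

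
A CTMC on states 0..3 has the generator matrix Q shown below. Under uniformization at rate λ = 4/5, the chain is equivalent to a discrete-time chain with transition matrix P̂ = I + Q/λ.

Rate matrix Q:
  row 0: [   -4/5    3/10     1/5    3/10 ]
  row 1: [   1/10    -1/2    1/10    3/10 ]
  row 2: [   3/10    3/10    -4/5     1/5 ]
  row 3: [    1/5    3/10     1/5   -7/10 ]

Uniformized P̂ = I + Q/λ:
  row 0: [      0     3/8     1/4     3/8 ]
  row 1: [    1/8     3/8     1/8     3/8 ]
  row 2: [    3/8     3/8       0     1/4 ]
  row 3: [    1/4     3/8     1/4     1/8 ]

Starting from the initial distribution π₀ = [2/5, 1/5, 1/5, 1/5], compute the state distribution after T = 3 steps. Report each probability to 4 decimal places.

t=0: π = [0.4000, 0.2000, 0.2000, 0.2000]
t=1: π = [0.1500, 0.3750, 0.1750, 0.3000]
t=2: π = [0.1875, 0.3750, 0.1594, 0.2781]
t=3: π = [0.1762, 0.3750, 0.1633, 0.2855]

π = [0.1762, 0.3750, 0.1633, 0.2855]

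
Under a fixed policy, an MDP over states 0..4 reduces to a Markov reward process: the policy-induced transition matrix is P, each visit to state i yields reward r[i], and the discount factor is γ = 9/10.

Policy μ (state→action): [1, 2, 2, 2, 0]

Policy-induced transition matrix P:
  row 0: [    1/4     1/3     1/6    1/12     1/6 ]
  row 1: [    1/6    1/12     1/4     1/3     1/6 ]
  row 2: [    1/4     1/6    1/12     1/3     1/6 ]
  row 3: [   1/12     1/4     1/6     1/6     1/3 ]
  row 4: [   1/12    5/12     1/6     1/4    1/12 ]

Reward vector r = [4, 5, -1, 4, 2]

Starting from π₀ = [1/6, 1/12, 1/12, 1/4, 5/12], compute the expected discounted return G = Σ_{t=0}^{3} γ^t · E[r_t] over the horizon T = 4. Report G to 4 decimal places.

t=0: π = [0.1667, 0.0833, 0.0833, 0.2500, 0.4167], E[r] = 2.8333, γ^t·E[r] = 2.833333, running G = 2.833333
t=1: π = [0.1319, 0.3125, 0.1667, 0.2153, 0.1736], E[r] = 3.1319, γ^t·E[r] = 2.818750, running G = 5.652083
t=2: π = [0.1591, 0.2240, 0.1788, 0.2500, 0.1881], E[r] = 2.9537, γ^t·E[r] = 2.392500, running G = 8.044583
t=3: π = [0.1583, 0.2424, 0.1704, 0.2362, 0.1927], E[r] = 3.0049, γ^t·E[r] = 2.190586, running G = 10.235169

G = 10.2352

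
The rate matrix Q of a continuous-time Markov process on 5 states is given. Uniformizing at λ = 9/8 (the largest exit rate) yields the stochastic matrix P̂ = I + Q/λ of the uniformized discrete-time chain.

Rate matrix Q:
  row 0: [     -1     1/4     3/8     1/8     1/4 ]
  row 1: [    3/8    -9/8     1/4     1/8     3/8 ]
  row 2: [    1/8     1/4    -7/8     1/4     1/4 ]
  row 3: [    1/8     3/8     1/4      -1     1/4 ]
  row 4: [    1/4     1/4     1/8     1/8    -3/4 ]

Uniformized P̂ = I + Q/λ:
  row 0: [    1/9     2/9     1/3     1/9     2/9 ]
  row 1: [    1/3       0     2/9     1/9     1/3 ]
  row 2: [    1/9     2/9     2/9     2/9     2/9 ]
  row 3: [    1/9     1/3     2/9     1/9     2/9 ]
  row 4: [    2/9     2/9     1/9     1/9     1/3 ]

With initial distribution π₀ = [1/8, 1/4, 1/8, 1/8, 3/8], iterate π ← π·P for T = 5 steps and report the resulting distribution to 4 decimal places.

π = [0.1847, 0.1940, 0.2123, 0.1347, 0.2743]

t=0: π = [0.1250, 0.2500, 0.1250, 0.1250, 0.3750]
t=1: π = [0.2083, 0.1806, 0.1944, 0.1250, 0.2917]
t=2: π = [0.1836, 0.1960, 0.2130, 0.1327, 0.2747]
t=3: π = [0.1852, 0.1934, 0.2121, 0.1348, 0.2745]
t=4: π = [0.1846, 0.1942, 0.2123, 0.1347, 0.2742]
t=5: π = [0.1847, 0.1940, 0.2123, 0.1347, 0.2743]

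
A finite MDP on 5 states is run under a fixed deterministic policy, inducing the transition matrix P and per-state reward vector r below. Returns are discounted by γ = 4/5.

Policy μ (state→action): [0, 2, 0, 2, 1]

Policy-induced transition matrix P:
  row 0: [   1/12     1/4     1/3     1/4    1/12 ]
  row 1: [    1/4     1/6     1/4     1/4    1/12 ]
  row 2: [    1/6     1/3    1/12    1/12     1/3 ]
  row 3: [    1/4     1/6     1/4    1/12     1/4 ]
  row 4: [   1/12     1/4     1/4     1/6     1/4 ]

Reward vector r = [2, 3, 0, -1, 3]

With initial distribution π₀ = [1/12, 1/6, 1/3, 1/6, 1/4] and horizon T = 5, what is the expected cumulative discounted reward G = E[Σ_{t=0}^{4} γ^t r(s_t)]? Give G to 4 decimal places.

t=0: π = [0.0833, 0.1667, 0.3333, 0.1667, 0.2500], E[r] = 1.2500, γ^t·E[r] = 1.250000, running G = 1.250000
t=1: π = [0.1667, 0.2500, 0.2014, 0.1458, 0.2361], E[r] = 1.6458, γ^t·E[r] = 1.316667, running G = 2.566667
t=2: π = [0.1661, 0.2338, 0.2303, 0.1725, 0.1973], E[r] = 1.4531, γ^t·E[r] = 0.930000, running G = 3.496667
t=3: π = [0.1702, 0.2353, 0.2255, 0.1664, 0.2025], E[r] = 1.4877, γ^t·E[r] = 0.761704, running G = 4.258370
t=4: π = [0.1691, 0.2353, 0.2266, 0.1678, 0.2012], E[r] = 1.4799, γ^t·E[r] = 0.606148, running G = 4.864519

G = 4.8645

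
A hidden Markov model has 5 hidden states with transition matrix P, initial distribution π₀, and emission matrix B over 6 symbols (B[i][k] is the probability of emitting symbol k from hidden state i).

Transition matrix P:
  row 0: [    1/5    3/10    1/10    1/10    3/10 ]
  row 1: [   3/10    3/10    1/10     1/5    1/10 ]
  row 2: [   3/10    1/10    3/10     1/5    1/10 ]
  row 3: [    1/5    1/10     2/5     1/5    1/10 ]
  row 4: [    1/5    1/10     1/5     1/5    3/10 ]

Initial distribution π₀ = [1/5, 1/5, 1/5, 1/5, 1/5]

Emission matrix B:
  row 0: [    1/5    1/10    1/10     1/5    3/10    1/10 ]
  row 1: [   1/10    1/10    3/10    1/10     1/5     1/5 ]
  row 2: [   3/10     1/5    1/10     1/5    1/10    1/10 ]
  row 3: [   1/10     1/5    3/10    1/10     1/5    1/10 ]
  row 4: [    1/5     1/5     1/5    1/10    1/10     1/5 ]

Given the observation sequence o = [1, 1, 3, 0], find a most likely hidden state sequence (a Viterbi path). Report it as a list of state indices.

t=0: δ = [2.000e-02, 2.000e-02, 4.000e-02, 4.000e-02, 4.000e-02]  (obs o_0=1)
t=1: δ = [1.200e-03, 6.000e-04, 3.200e-03, 1.600e-03, 2.400e-03]  ψ = [2, 0, 3, 2, 4]  (obs o_1=1)
t=2: δ = [1.920e-04, 3.600e-05, 1.920e-04, 6.400e-05, 7.200e-05]  ψ = [2, 0, 2, 2, 4]  (obs o_2=3)
t=3: δ = [1.152e-05, 5.760e-06, 1.728e-05, 3.840e-06, 1.152e-05]  ψ = [2, 0, 2, 2, 0]  (obs o_3=0)
backtrack: best end state = 2; path = [3, 2, 2, 2]

path = [3, 2, 2, 2]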